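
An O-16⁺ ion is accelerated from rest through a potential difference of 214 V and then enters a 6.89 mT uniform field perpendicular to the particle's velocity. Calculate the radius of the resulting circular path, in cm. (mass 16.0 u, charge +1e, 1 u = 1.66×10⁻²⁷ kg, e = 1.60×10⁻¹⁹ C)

r ≈ 122 cm

The kinetic energy gained is K = qV = (1×1.60×10^-19)(214) = 3.42×10^-17 J.
v = √(2K/m) = 5.08×10^4 m/s.
r = mv/(qB) = (2.66×10^-26)(5.08×10^4) / [(1×1.60×10^-19)(6.89×10^-3)] = 1.22 m.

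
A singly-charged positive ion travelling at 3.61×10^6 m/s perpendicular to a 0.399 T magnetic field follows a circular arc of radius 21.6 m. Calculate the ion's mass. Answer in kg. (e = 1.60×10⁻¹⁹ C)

m ≈ 3.82×10^-25 kg

qvB = mv²/r ⇒ m = qBr/v.
m = (1×1.60×10^-19)(0.399)(21.6) / (3.61×10^6) = 3.82×10^-25 kg.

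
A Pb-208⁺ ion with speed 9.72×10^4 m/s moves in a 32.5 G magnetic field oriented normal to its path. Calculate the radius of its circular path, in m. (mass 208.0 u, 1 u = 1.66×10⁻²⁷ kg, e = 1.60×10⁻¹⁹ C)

The magnetic force provides the centripetal force: qvB = mv²/r, so r = mv/(qB).
r = (3.45×10^-25 kg)(9.72×10^4 m/s) / [(1×1.60×10^-19 C)(3.25×10^-3 T)] = 64.5 m.

r ≈ 64.5 m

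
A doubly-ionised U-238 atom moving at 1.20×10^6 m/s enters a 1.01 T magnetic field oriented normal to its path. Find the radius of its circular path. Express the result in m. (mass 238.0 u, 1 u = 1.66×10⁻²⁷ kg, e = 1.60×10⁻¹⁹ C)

The magnetic force provides the centripetal force: qvB = mv²/r, so r = mv/(qB).
r = (3.95×10^-25 kg)(1.20×10^6 m/s) / [(2×1.60×10^-19 C)(1.01 T)] = 1.47 m.

r ≈ 1.47 m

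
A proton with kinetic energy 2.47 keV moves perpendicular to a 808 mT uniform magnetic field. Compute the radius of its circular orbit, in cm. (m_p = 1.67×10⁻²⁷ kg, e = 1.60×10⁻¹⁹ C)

Convert the energy: K = 2.47 keV = 3.95×10^-16 J.
v = √(2K/m) = √(2·3.95×10^-16/1.67×10^-27) = 6.88×10^5 m/s.
r = mv/(qB) = (1.67×10^-27)(6.88×10^5) / [(1×1.60×10^-19)(0.808)] = 8.89×10^-3 m.

r ≈ 0.889 cm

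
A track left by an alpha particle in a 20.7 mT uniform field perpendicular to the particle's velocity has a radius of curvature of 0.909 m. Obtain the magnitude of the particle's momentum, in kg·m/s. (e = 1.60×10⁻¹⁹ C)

p ≈ 6.02×10^-21 kg·m/s

Since qvB = mv²/r, the momentum p = mv = qBr.
p = (2×1.60×10^-19)(0.0207)(0.909) = 6.02×10^-21 kg·m/s.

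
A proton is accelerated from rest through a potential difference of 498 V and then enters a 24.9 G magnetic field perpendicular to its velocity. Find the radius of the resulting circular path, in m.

The kinetic energy gained is K = qV = (1×1.60×10^-19)(498) = 7.97×10^-17 J.
v = √(2K/m) = 3.09×10^5 m/s.
r = mv/(qB) = (1.67×10^-27)(3.09×10^5) / [(1×1.60×10^-19)(2.49×10^-3)] = 1.29 m.

r ≈ 1.29 m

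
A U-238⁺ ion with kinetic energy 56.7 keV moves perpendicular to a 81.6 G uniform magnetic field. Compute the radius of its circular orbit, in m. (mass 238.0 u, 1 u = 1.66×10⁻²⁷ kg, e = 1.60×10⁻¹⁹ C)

r ≈ 64.8 m

Convert the energy: K = 56.7 keV = 9.07×10^-15 J.
v = √(2K/m) = √(2·9.07×10^-15/3.95×10^-25) = 2.14×10^5 m/s.
r = mv/(qB) = (3.95×10^-25)(2.14×10^5) / [(1×1.60×10^-19)(8.16×10^-3)] = 64.8 m.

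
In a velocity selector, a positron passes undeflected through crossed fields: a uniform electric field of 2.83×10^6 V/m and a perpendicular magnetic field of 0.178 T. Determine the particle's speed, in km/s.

For zero net force, qE = qvB, so v = E/B.
v = (2.83×10^6) / (0.178) = 1.59×10^7 m/s.

v ≈ 15900 km/s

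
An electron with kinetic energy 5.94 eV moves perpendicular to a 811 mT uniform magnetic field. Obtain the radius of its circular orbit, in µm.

r ≈ 10.1 µm

Convert the energy: K = 5.94 eV = 9.50×10^-19 J.
v = √(2K/m) = √(2·9.50×10^-19/9.11×10^-31) = 1.44×10^6 m/s.
r = mv/(qB) = (9.11×10^-31)(1.44×10^6) / [(1×1.60×10^-19)(0.811)] = 1.01×10^-5 m.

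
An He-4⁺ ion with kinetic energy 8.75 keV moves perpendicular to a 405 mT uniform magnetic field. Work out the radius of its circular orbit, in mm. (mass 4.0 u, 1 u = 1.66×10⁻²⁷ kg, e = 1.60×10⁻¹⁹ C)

Convert the energy: K = 8.75 keV = 1.40×10^-15 J.
v = √(2K/m) = √(2·1.40×10^-15/6.64×10^-27) = 6.49×10^5 m/s.
r = mv/(qB) = (6.64×10^-27)(6.49×10^5) / [(1×1.60×10^-19)(0.405)] = 0.0665 m.

r ≈ 66.5 mm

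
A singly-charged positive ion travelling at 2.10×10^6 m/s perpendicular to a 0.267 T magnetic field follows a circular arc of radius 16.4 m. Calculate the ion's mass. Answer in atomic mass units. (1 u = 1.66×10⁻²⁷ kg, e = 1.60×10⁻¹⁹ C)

qvB = mv²/r ⇒ m = qBr/v.
m = (1×1.60×10^-19)(0.267)(16.4) / (2.10×10^6) = 3.34×10^-25 kg = 201 u.

m ≈ 201 u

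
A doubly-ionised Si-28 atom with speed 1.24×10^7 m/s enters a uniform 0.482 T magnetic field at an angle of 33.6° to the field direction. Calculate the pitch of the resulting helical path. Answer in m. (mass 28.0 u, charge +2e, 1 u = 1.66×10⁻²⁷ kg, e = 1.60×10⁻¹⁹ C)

pitch ≈ 19.6 m

The velocity component along B is v∥ = v cos33.6° = 1.03×10^7 m/s.
The cyclotron period T = 2πm/(qB) = 1.89×10^-6 s is set by m, q, B alone.
Pitch = v∥·T = (1.03×10^7)(1.89×10^-6) = 19.6 m.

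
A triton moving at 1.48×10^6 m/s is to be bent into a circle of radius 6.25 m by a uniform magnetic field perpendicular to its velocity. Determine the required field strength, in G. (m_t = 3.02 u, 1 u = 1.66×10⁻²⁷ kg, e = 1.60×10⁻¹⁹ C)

B ≈ 74.2 G

qvB = mv²/r gives B = mv/(qr).
B = (5.01×10^-27)(1.48×10^6) / [(1×1.60×10^-19)(6.25)] = 7.42×10^-3 T.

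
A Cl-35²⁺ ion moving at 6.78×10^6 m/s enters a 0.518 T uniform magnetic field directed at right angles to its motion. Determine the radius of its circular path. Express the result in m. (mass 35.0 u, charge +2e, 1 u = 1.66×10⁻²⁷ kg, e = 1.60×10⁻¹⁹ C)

The magnetic force provides the centripetal force: qvB = mv²/r, so r = mv/(qB).
r = (5.81×10^-26 kg)(6.78×10^6 m/s) / [(2×1.60×10^-19 C)(0.518 T)] = 2.38 m.

r ≈ 2.38 m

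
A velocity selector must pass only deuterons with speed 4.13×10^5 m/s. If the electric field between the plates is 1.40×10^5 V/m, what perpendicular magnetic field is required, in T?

qE = qvB ⇒ B = E/v = (1.40×10^5) / (4.13×10^5) = 0.339 T.

B ≈ 0.339 T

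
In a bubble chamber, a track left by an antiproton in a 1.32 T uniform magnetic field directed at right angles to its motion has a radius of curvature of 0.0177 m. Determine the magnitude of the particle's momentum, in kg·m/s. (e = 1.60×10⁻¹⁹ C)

p ≈ 3.74×10^-21 kg·m/s

Since qvB = mv²/r, the momentum p = mv = qBr.
p = (1×1.60×10^-19)(1.32)(0.0177) = 3.74×10^-21 kg·m/s.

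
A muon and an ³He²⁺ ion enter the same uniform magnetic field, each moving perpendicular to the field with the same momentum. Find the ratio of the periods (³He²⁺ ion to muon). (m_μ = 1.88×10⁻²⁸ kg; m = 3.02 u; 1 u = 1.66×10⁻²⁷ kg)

T = 2πm/(qB) is independent of speed, so T₂/T₁ = (m₂/q₂)/(m₁/q₁).
T_{³He²⁺ ion}/T_{muon} = (5.01×10^-27/2e) / (1.88×10^-28/1e) = 13.3.

ratio ≈ 13.3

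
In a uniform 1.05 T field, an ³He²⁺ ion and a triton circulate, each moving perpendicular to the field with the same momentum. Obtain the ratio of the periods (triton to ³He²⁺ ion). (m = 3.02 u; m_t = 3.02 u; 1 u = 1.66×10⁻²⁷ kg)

ratio ≈ 2.00

T = 2πm/(qB) is independent of speed, so T₂/T₁ = (m₂/q₂)/(m₁/q₁).
T_{triton}/T_{³He²⁺ ion} = (5.01×10^-27/1e) / (5.01×10^-27/2e) = 2.00.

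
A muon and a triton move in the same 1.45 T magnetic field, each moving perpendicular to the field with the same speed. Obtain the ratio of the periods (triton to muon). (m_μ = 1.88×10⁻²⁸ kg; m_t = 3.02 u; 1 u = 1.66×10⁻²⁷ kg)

ratio ≈ 26.7

T = 2πm/(qB) is independent of speed, so T₂/T₁ = (m₂/q₂)/(m₁/q₁).
T_{triton}/T_{muon} = (5.01×10^-27/1e) / (1.88×10^-28/1e) = 26.7.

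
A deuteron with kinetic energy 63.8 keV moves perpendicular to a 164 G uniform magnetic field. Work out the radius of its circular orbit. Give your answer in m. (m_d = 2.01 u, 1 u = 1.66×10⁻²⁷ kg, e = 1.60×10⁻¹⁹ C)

r ≈ 3.15 m

Convert the energy: K = 63.8 keV = 1.02×10^-14 J.
v = √(2K/m) = √(2·1.02×10^-14/3.34×10^-27) = 2.47×10^6 m/s.
r = mv/(qB) = (3.34×10^-27)(2.47×10^6) / [(1×1.60×10^-19)(0.0164)] = 3.15 m.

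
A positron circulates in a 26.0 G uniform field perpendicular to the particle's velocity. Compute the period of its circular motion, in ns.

T ≈ 13.8 ns

The cyclotron period is independent of speed: T = 2πm/(qB).
T = 2π(9.11×10^-31) / [(1×1.60×10^-19)(2.60×10^-3)] = 1.38×10^-8 s.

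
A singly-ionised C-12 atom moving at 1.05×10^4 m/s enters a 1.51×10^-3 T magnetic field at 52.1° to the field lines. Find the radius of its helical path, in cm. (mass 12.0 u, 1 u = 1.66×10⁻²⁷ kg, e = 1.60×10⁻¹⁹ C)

Only the perpendicular component v⊥ = v sin52.1° = 8290 m/s is bent by the field.
r = m v⊥ /(qB) = (1.99×10^-26)(8290) / [(1×1.60×10^-19)(1.51×10^-3)] = 0.683 m.

r ≈ 68.3 cm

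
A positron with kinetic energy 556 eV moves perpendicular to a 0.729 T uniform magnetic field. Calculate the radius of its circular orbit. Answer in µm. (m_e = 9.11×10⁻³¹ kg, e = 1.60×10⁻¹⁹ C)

Convert the energy: K = 556 eV = 8.90×10^-17 J.
v = √(2K/m) = √(2·8.90×10^-17/9.11×10^-31) = 1.40×10^7 m/s.
r = mv/(qB) = (9.11×10^-31)(1.40×10^7) / [(1×1.60×10^-19)(0.729)] = 1.09×10^-4 m.

r ≈ 109 µm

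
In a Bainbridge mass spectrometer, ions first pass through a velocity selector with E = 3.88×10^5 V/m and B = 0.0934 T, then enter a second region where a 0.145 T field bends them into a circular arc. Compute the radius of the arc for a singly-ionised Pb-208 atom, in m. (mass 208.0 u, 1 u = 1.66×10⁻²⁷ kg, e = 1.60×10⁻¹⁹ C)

r ≈ 61.8 m

The selector passes v = E/B = 3.88×10^5/0.0934 = 4.15×10^6 m/s.
In the deflection region, r = mv/(qB₂) = (3.45×10^-25)(4.15×10^6) / [(1×1.60×10^-19)(0.145)] = 61.8 m.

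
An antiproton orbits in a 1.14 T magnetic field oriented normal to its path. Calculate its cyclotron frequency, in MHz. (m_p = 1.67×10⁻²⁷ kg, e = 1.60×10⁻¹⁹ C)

f ≈ 17.4 MHz

f = qB/(2πm) = (1×1.60×10^-19)(1.14) / [2π(1.67×10^-27)] = 1.74×10^7 Hz.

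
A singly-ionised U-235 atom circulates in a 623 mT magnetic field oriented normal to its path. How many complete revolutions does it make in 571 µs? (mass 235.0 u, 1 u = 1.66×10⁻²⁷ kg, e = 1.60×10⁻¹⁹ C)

T = 2πm/(qB) = 2π(3.901×10^-25) / [(1×1.60×10^-19)(0.623)] = 2.4589×10^-5 s.
N = t/T = 5.71×10^-4 / 2.4589×10^-5 ≈ 23.22, so 23 complete revolutions.

N = 23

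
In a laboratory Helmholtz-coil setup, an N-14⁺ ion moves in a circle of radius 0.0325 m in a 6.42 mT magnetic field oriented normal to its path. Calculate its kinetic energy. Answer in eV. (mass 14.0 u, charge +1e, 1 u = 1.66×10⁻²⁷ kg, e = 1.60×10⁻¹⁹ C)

v = qBr/m = (1×1.60×10^-19)(6.42×10^-3)(0.0325) / (2.32×10^-26) = 1440 m/s.
K = ½mv² = 0.5·(2.32×10^-26)·(1440)² = 2.40×10^-20 J = 0.150 eV.

K ≈ 0.150 eV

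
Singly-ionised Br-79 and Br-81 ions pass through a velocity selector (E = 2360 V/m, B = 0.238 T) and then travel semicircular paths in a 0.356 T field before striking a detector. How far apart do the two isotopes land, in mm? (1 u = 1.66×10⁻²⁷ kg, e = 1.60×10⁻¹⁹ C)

Δd ≈ 1.16 mm

Both emerge at v = E/B₁ = 9920 m/s.
r = mv/(qB₂), so r₁ = 0.022830 m and r₂ = 0.023408 m, giving Δr = 5.78×10^-4 m.
After a semicircle each ion lands a diameter 2r from the entry slit, so the separation is 2Δr = 1.16×10^-3 m.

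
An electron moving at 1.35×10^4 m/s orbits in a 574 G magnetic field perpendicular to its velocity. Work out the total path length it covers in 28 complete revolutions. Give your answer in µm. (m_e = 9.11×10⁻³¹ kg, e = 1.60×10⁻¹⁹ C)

L ≈ 236 µm

r = mv/(qB) = 1.34×10^-6 m, so one revolution covers 2πr = 8.41×10^-6 m.
In 28 revolutions: L = 28·2πr = 2.36×10^-4 m.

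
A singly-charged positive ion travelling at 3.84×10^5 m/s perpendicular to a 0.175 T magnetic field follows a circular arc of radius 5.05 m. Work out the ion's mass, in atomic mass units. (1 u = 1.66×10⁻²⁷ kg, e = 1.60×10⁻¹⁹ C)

qvB = mv²/r ⇒ m = qBr/v.
m = (1×1.60×10^-19)(0.175)(5.05) / (3.84×10^5) = 3.68×10^-25 kg = 222 u.

m ≈ 222 u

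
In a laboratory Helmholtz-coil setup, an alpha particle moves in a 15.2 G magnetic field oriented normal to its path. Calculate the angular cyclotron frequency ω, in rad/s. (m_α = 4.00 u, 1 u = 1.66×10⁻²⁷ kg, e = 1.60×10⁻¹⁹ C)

ω = qB/m = (2×1.60×10^-19)(1.52×10^-3) / (6.64×10^-27) = 7.33×10^4 rad/s.

ω ≈ 7.33×10^4 rad/s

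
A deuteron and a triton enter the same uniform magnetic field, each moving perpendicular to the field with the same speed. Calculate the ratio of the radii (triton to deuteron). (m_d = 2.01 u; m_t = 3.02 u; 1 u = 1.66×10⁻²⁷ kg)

ratio ≈ 1.50

r = mv/(qB) ⇒ at equal v, r ∝ m/q.
r_{triton}/r_{deuteron} = 1.50.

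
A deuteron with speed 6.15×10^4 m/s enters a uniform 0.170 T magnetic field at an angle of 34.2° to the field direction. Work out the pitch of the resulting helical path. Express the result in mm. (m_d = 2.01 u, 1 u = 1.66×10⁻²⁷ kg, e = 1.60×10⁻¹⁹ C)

The velocity component along B is v∥ = v cos34.2° = 5.09×10^4 m/s.
The cyclotron period T = 2πm/(qB) = 7.71×10^-7 s is set by m, q, B alone.
Pitch = v∥·T = (5.09×10^4)(7.71×10^-7) = 0.0392 m.

pitch ≈ 39.2 mm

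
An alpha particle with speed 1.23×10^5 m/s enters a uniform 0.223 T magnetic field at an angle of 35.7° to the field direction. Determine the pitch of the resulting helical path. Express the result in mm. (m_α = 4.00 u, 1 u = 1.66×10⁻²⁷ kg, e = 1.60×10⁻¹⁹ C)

pitch ≈ 58.4 mm

The velocity component along B is v∥ = v cos35.7° = 9.99×10^4 m/s.
The cyclotron period T = 2πm/(qB) = 5.85×10^-7 s is set by m, q, B alone.
Pitch = v∥·T = (9.99×10^4)(5.85×10^-7) = 0.0584 m.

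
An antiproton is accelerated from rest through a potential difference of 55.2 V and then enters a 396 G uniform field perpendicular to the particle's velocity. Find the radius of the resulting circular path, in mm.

The kinetic energy gained is K = qV = (1×1.60×10^-19)(55.2) = 8.83×10^-18 J.
v = √(2K/m) = 1.03×10^5 m/s.
r = mv/(qB) = (1.67×10^-27)(1.03×10^5) / [(1×1.60×10^-19)(0.0396)] = 0.0271 m.

r ≈ 27.1 mm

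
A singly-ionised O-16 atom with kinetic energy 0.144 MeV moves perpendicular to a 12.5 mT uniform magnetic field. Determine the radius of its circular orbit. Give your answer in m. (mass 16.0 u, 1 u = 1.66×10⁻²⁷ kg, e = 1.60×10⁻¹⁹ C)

Convert the energy: K = 0.144 MeV = 2.30×10^-14 J.
v = √(2K/m) = √(2·2.30×10^-14/2.66×10^-26) = 1.32×10^6 m/s.
r = mv/(qB) = (2.66×10^-26)(1.32×10^6) / [(1×1.60×10^-19)(0.0125)] = 17.5 m.

r ≈ 17.5 m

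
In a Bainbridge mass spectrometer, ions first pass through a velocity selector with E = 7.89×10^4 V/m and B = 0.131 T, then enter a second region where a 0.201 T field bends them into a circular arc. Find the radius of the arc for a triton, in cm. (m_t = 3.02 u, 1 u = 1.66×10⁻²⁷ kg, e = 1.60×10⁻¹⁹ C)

The selector passes v = E/B = 7.89×10^4/0.131 = 6.02×10^5 m/s.
In the deflection region, r = mv/(qB₂) = (5.01×10^-27)(6.02×10^5) / [(1×1.60×10^-19)(0.201)] = 0.0939 m.

r ≈ 9.39 cm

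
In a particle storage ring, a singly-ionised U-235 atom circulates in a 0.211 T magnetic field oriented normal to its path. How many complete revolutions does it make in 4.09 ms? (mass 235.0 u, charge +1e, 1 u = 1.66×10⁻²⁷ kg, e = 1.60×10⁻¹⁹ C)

N = 56

T = 2πm/(qB) = 2π(3.901×10^-25) / [(1×1.60×10^-19)(0.211)] = 7.2603×10^-5 s.
N = t/T = 4.09×10^-3 / 7.2603×10^-5 ≈ 56.33, so 56 complete revolutions.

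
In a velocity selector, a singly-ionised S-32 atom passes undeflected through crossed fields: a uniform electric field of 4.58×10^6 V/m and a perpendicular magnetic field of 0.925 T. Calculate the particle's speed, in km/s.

v ≈ 4950 km/s

For zero net force, qE = qvB, so v = E/B.
v = (4.58×10^6) / (0.925) = 4.95×10^6 m/s.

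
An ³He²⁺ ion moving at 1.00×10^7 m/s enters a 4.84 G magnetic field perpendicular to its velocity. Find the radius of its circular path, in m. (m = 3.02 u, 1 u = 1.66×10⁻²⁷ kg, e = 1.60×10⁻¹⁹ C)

r ≈ 324 m

The magnetic force provides the centripetal force: qvB = mv²/r, so r = mv/(qB).
r = (5.01×10^-27 kg)(1.00×10^7 m/s) / [(2×1.60×10^-19 C)(4.84×10^-4 T)] = 324 m.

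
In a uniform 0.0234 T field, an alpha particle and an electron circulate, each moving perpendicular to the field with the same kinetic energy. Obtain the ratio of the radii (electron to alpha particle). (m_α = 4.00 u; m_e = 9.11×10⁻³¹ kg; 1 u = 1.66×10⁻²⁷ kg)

r = √(2mK)/(qB) ⇒ at equal K, r ∝ √m/q.
r_{electron}/r_{alpha particle} = 0.0234.

ratio ≈ 0.0234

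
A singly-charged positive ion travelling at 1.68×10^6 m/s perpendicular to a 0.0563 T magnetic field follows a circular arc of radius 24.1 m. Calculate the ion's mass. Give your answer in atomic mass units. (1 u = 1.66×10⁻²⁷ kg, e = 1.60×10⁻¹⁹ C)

qvB = mv²/r ⇒ m = qBr/v.
m = (1×1.60×10^-19)(0.0563)(24.1) / (1.68×10^6) = 1.29×10^-25 kg = 77.8 u.

m ≈ 77.8 u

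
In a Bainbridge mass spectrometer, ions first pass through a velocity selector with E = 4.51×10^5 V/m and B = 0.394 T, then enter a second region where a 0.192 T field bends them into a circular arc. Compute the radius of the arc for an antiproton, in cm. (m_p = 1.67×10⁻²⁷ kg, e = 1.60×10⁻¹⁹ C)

The selector passes v = E/B = 4.51×10^5/0.394 = 1.14×10^6 m/s.
In the deflection region, r = mv/(qB₂) = (1.67×10^-27)(1.14×10^6) / [(1×1.60×10^-19)(0.192)] = 0.0622 m.

r ≈ 6.22 cm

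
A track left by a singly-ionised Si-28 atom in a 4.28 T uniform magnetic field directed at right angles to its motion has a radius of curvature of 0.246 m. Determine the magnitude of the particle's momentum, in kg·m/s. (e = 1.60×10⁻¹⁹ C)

p ≈ 1.68×10^-19 kg·m/s

Since qvB = mv²/r, the momentum p = mv = qBr.
p = (1×1.60×10^-19)(4.28)(0.246) = 1.68×10^-19 kg·m/s.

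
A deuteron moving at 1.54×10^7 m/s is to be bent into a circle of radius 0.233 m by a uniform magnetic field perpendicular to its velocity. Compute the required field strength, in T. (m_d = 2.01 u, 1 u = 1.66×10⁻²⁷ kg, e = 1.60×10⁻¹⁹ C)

B ≈ 1.38 T

qvB = mv²/r gives B = mv/(qr).
B = (3.34×10^-27)(1.54×10^7) / [(1×1.60×10^-19)(0.233)] = 1.38 T.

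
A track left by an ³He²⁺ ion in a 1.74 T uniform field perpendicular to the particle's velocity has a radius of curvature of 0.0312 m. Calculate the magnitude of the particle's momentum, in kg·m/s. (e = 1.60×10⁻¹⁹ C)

p ≈ 1.74×10^-20 kg·m/s

Since qvB = mv²/r, the momentum p = mv = qBr.
p = (2×1.60×10^-19)(1.74)(0.0312) = 1.74×10^-20 kg·m/s.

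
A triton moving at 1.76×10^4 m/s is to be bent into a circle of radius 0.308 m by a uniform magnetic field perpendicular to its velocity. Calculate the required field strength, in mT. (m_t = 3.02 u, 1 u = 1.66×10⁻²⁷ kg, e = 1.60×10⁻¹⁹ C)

qvB = mv²/r gives B = mv/(qr).
B = (5.01×10^-27)(1.76×10^4) / [(1×1.60×10^-19)(0.308)] = 1.79×10^-3 T.

B ≈ 1.79 mT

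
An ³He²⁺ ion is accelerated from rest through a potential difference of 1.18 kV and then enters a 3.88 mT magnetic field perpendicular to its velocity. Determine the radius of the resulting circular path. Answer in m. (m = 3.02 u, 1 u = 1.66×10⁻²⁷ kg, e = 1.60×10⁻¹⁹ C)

r ≈ 1.57 m

The kinetic energy gained is K = qV = (2×1.60×10^-19)(1180) = 3.78×10^-16 J.
v = √(2K/m) = 3.88×10^5 m/s.
r = mv/(qB) = (5.01×10^-27)(3.88×10^5) / [(2×1.60×10^-19)(3.88×10^-3)] = 1.57 m.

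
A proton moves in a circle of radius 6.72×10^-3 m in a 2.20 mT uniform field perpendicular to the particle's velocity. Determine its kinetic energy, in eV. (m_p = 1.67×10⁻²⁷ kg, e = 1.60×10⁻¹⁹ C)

K ≈ 0.0105 eV

v = qBr/m = (1×1.60×10^-19)(2.20×10^-3)(6.72×10^-3) / (1.67×10^-27) = 1420 m/s.
K = ½mv² = 0.5·(1.67×10^-27)·(1420)² = 1.68×10^-21 J = 0.0105 eV.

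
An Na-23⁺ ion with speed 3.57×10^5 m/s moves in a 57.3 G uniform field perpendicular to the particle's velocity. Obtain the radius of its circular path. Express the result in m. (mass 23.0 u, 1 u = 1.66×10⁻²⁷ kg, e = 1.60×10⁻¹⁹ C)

r ≈ 14.9 m

The magnetic force provides the centripetal force: qvB = mv²/r, so r = mv/(qB).
r = (3.82×10^-26 kg)(3.57×10^5 m/s) / [(1×1.60×10^-19 C)(5.73×10^-3 T)] = 14.9 m.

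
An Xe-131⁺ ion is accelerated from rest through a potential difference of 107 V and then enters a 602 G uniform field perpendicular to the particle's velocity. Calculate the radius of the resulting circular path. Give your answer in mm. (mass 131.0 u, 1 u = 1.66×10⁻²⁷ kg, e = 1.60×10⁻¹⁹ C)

The kinetic energy gained is K = qV = (1×1.60×10^-19)(107) = 1.71×10^-17 J.
v = √(2K/m) = 1.25×10^4 m/s.
r = mv/(qB) = (2.17×10^-25)(1.25×10^4) / [(1×1.60×10^-19)(0.0602)] = 0.283 m.

r ≈ 283 mm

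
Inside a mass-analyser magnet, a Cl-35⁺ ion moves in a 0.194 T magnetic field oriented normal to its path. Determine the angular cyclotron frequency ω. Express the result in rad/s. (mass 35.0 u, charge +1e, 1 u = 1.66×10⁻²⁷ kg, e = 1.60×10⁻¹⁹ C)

ω ≈ 5.34×10^5 rad/s

ω = qB/m = (1×1.60×10^-19)(0.194) / (5.81×10^-26) = 5.34×10^5 rad/s.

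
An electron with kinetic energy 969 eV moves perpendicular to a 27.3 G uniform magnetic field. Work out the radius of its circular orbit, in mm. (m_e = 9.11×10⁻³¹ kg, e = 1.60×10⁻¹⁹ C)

Convert the energy: K = 969 eV = 1.55×10^-16 J.
v = √(2K/m) = √(2·1.55×10^-16/9.11×10^-31) = 1.84×10^7 m/s.
r = mv/(qB) = (9.11×10^-31)(1.84×10^7) / [(1×1.60×10^-19)(2.73×10^-3)] = 0.0385 m.

r ≈ 38.5 mm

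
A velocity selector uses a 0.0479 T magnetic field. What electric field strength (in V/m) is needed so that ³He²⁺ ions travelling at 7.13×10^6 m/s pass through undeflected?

E ≈ 3.42×10^5 V/m

qE = qvB ⇒ E = vB = (7.13×10^6)(0.0479) = 3.42×10^5 V/m.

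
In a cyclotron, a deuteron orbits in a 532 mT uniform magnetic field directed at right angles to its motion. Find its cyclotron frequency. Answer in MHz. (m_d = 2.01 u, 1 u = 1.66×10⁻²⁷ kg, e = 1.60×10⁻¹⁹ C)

f ≈ 4.06 MHz

f = qB/(2πm) = (1×1.60×10^-19)(0.532) / [2π(3.34×10^-27)] = 4.06×10^6 Hz.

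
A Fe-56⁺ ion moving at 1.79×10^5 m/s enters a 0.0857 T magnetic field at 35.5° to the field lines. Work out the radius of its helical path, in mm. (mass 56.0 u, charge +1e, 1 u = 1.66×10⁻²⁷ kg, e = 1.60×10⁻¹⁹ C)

Only the perpendicular component v⊥ = v sin35.5° = 1.04×10^5 m/s is bent by the field.
r = m v⊥ /(qB) = (9.30×10^-26)(1.04×10^5) / [(1×1.60×10^-19)(0.0857)] = 0.705 m.

r ≈ 705 mm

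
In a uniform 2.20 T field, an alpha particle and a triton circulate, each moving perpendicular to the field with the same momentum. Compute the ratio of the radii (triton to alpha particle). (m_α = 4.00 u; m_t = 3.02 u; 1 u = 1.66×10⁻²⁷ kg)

ratio ≈ 2.00

r = p/(qB) ⇒ at equal p, r ∝ 1/q.
r_{triton}/r_{alpha particle} = 2.00.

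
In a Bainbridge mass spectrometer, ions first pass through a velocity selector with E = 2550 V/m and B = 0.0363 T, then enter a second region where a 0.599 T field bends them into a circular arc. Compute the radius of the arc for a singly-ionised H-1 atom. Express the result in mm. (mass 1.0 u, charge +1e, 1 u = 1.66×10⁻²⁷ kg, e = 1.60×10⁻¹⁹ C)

r ≈ 1.22 mm

The selector passes v = E/B = 2550/0.0363 = 7.02×10^4 m/s.
In the deflection region, r = mv/(qB₂) = (1.66×10^-27)(7.02×10^4) / [(1×1.60×10^-19)(0.599)] = 1.22×10^-3 m.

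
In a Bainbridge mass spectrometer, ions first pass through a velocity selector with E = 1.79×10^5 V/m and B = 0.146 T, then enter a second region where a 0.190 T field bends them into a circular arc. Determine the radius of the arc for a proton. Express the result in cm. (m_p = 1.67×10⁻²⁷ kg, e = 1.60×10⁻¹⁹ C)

r ≈ 6.74 cm

The selector passes v = E/B = 1.79×10^5/0.146 = 1.23×10^6 m/s.
In the deflection region, r = mv/(qB₂) = (1.67×10^-27)(1.23×10^6) / [(1×1.60×10^-19)(0.190)] = 0.0674 m.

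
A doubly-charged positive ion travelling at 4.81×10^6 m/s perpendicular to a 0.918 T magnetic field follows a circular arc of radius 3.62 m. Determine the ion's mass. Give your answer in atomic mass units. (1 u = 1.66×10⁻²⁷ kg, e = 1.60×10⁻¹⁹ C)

qvB = mv²/r ⇒ m = qBr/v.
m = (2×1.60×10^-19)(0.918)(3.62) / (4.81×10^6) = 2.21×10^-25 kg = 133 u.

m ≈ 133 u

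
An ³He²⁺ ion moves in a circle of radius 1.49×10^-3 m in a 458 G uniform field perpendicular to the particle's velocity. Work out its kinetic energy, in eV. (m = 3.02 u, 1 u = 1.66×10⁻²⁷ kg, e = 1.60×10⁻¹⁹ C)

K ≈ 0.297 eV

v = qBr/m = (2×1.60×10^-19)(0.0458)(1.49×10^-3) / (5.01×10^-27) = 4360 m/s.
K = ½mv² = 0.5·(5.01×10^-27)·(4360)² = 4.76×10^-20 J = 0.297 eV.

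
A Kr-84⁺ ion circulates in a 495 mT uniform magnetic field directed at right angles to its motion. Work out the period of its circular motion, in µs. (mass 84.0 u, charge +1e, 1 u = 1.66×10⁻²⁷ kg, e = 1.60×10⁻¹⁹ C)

The cyclotron period is independent of speed: T = 2πm/(qB).
T = 2π(1.39×10^-25) / [(1×1.60×10^-19)(0.495)] = 1.11×10^-5 s.

T ≈ 11.1 µs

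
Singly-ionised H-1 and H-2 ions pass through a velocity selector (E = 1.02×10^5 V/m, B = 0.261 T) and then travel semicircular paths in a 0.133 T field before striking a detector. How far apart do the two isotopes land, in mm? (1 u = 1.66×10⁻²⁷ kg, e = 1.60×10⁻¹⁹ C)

Both emerge at v = E/B₁ = 3.91×10^5 m/s.
r = mv/(qB₂), so r₁ = 0.0305 m and r₂ = 0.0610 m, giving Δr = 0.0305 m.
After a semicircle each ion lands a diameter 2r from the entry slit, so the separation is 2Δr = 0.0610 m.

Δd ≈ 61.0 mm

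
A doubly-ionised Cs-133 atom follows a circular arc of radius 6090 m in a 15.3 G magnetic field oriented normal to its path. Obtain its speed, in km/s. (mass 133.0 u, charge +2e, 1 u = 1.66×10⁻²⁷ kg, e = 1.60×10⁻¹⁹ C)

From qvB = mv²/r, v = qBr/m.
v = (2×1.60×10^-19)(1.53×10^-3)(6090) / (2.21×10^-25) = 1.35×10^7 m/s.

v ≈ 13500 km/s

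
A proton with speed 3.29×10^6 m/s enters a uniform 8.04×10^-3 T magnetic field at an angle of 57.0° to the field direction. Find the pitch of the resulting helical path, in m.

The velocity component along B is v∥ = v cos57.0° = 1.79×10^6 m/s.
The cyclotron period T = 2πm/(qB) = 8.16×10^-6 s is set by m, q, B alone.
Pitch = v∥·T = (1.79×10^6)(8.16×10^-6) = 14.6 m.

pitch ≈ 14.6 m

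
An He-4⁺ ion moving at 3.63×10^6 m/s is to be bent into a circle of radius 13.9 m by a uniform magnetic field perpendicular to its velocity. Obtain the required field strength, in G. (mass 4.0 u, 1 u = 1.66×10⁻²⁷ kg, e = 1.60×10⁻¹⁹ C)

qvB = mv²/r gives B = mv/(qr).
B = (6.64×10^-27)(3.63×10^6) / [(1×1.60×10^-19)(13.9)] = 0.0108 T.

B ≈ 108 G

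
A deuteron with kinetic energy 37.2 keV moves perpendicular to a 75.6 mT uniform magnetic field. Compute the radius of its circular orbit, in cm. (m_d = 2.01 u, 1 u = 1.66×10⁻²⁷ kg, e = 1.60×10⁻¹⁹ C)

Convert the energy: K = 37.2 keV = 5.95×10^-15 J.
v = √(2K/m) = √(2·5.95×10^-15/3.34×10^-27) = 1.89×10^6 m/s.
r = mv/(qB) = (3.34×10^-27)(1.89×10^6) / [(1×1.60×10^-19)(0.0756)] = 0.521 m.

r ≈ 52.1 cm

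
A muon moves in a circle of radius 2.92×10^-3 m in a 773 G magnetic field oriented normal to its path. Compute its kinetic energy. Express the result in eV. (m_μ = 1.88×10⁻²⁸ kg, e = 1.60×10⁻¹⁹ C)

v = qBr/m = (1×1.60×10^-19)(0.0773)(2.92×10^-3) / (1.88×10^-28) = 1.92×10^5 m/s.
K = ½mv² = 0.5·(1.88×10^-28)·(1.92×10^5)² = 3.47×10^-18 J = 21.7 eV.

K ≈ 21.7 eV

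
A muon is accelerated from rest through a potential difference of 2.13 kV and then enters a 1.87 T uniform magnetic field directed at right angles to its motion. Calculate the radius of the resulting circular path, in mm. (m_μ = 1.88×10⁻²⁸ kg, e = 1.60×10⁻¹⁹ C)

The kinetic energy gained is K = qV = (1×1.60×10^-19)(2130) = 3.41×10^-16 J.
v = √(2K/m) = 1.90×10^6 m/s.
r = mv/(qB) = (1.88×10^-28)(1.90×10^6) / [(1×1.60×10^-19)(1.87)] = 1.20×10^-3 m.

r ≈ 1.20 mm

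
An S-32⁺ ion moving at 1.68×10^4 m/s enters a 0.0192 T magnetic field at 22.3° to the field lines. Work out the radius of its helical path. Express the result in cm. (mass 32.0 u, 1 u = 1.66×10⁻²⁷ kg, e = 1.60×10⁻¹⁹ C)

r ≈ 11.0 cm

Only the perpendicular component v⊥ = v sin22.3° = 6370 m/s is bent by the field.
r = m v⊥ /(qB) = (5.31×10^-26)(6370) / [(1×1.60×10^-19)(0.0192)] = 0.110 m.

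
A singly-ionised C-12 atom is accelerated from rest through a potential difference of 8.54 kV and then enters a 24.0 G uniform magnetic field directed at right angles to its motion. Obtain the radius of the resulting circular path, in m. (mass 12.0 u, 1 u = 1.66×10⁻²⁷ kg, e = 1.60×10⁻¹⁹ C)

r ≈ 19.2 m

The kinetic energy gained is K = qV = (1×1.60×10^-19)(8540) = 1.37×10^-15 J.
v = √(2K/m) = 3.70×10^5 m/s.
r = mv/(qB) = (1.99×10^-26)(3.70×10^5) / [(1×1.60×10^-19)(2.40×10^-3)] = 19.2 m.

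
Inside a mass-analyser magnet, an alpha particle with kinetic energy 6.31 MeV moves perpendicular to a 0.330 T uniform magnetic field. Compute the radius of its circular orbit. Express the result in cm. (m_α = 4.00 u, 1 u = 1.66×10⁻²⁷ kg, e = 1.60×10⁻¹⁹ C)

Convert the energy: K = 6.31 MeV = 1.01×10^-12 J.
v = √(2K/m) = √(2·1.01×10^-12/6.64×10^-27) = 1.74×10^7 m/s.
r = mv/(qB) = (6.64×10^-27)(1.74×10^7) / [(2×1.60×10^-19)(0.330)] = 1.10 m.

r ≈ 110 cm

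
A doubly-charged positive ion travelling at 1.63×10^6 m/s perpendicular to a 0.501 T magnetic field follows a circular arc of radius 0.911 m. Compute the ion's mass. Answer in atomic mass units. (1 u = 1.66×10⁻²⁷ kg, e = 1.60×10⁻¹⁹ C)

m ≈ 54.0 u

qvB = mv²/r ⇒ m = qBr/v.
m = (2×1.60×10^-19)(0.501)(0.911) / (1.63×10^6) = 8.96×10^-26 kg = 54.0 u.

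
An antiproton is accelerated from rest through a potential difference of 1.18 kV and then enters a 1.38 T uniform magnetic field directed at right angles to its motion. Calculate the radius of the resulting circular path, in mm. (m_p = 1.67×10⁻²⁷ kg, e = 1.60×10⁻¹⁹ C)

The kinetic energy gained is K = qV = (1×1.60×10^-19)(1180) = 1.89×10^-16 J.
v = √(2K/m) = 4.76×10^5 m/s.
r = mv/(qB) = (1.67×10^-27)(4.76×10^5) / [(1×1.60×10^-19)(1.38)] = 3.60×10^-3 m.

r ≈ 3.60 mm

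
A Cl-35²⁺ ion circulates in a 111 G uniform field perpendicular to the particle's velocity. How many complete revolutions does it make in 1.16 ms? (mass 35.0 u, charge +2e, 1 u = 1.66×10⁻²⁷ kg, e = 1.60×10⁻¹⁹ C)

N = 11

T = 2πm/(qB) = 2π(5.81×10^-26) / [(2×1.60×10^-19)(0.0111)] = 1.0277×10^-4 s.
N = t/T = 1.16×10^-3 / 1.0277×10^-4 ≈ 11.29, so 11 complete revolutions.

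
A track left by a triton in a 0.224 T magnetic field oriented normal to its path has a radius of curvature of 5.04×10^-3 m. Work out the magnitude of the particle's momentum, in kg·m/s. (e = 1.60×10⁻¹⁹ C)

Since qvB = mv²/r, the momentum p = mv = qBr.
p = (1×1.60×10^-19)(0.224)(5.04×10^-3) = 1.81×10^-22 kg·m/s.

p ≈ 1.81×10^-22 kg·m/s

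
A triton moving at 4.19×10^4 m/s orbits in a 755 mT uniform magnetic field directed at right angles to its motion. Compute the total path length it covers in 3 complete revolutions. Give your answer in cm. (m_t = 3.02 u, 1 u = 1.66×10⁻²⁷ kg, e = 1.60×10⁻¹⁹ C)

r = mv/(qB) = 1.74×10^-3 m, so one revolution covers 2πr = 0.0109 m.
In 3 revolutions: L = 3·2πr = 0.0328 m.

L ≈ 3.28 cm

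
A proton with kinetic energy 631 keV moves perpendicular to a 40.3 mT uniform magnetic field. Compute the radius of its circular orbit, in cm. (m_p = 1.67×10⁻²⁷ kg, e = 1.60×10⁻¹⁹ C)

r ≈ 285 cm

Convert the energy: K = 631 keV = 1.01×10^-13 J.
v = √(2K/m) = √(2·1.01×10^-13/1.67×10^-27) = 1.10×10^7 m/s.
r = mv/(qB) = (1.67×10^-27)(1.10×10^7) / [(1×1.60×10^-19)(0.0403)] = 2.85 m.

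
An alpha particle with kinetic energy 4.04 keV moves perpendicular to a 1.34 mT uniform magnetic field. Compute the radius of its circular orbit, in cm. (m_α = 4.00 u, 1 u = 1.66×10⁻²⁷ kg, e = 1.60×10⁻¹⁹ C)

Convert the energy: K = 4.04 keV = 6.46×10^-16 J.
v = √(2K/m) = √(2·6.46×10^-16/6.64×10^-27) = 4.41×10^5 m/s.
r = mv/(qB) = (6.64×10^-27)(4.41×10^5) / [(2×1.60×10^-19)(1.34×10^-3)] = 6.83 m.

r ≈ 683 cm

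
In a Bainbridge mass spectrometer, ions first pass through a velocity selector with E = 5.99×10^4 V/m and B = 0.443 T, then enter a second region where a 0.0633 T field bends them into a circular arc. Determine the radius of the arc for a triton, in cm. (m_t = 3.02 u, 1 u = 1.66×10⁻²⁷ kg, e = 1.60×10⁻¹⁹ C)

The selector passes v = E/B = 5.99×10^4/0.443 = 1.35×10^5 m/s.
In the deflection region, r = mv/(qB₂) = (5.01×10^-27)(1.35×10^5) / [(1×1.60×10^-19)(0.0633)] = 0.0669 m.

r ≈ 6.69 cm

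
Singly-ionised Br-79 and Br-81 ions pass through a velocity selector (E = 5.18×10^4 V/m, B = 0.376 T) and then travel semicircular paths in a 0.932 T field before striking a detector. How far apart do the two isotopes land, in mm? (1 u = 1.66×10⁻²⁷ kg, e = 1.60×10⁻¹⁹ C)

Both emerge at v = E/B₁ = 1.38×10^5 m/s.
r = mv/(qB₂), so r₁ = 0.12115 m and r₂ = 0.12422 m, giving Δr = 3.07×10^-3 m.
After a semicircle each ion lands a diameter 2r from the entry slit, so the separation is 2Δr = 6.13×10^-3 m.

Δd ≈ 6.13 mm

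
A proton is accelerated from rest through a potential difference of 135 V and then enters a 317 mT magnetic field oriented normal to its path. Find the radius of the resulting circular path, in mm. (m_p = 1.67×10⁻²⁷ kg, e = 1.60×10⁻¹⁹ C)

The kinetic energy gained is K = qV = (1×1.60×10^-19)(135) = 2.16×10^-17 J.
v = √(2K/m) = 1.61×10^5 m/s.
r = mv/(qB) = (1.67×10^-27)(1.61×10^5) / [(1×1.60×10^-19)(0.317)] = 5.30×10^-3 m.

r ≈ 5.30 mm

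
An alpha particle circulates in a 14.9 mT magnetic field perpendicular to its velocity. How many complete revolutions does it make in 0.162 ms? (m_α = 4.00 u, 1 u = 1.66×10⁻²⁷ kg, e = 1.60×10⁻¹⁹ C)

N = 18

T = 2πm/(qB) = 2π(6.64×10^-27) / [(2×1.60×10^-19)(0.0149)] = 8.7501×10^-6 s.
N = t/T = 1.62×10^-4 / 8.7501×10^-6 ≈ 18.51, so 18 complete revolutions.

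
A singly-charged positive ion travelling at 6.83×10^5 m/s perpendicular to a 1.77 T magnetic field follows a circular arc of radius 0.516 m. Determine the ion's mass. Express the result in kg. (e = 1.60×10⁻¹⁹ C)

m ≈ 2.14×10^-25 kg

qvB = mv²/r ⇒ m = qBr/v.
m = (1×1.60×10^-19)(1.77)(0.516) / (6.83×10^5) = 2.14×10^-25 kg.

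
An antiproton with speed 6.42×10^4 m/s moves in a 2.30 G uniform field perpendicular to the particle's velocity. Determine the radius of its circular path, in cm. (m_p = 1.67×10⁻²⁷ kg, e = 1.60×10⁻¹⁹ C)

r ≈ 291 cm

The magnetic force provides the centripetal force: qvB = mv²/r, so r = mv/(qB).
r = (1.67×10^-27 kg)(6.42×10^4 m/s) / [(1×1.60×10^-19 C)(2.30×10^-4 T)] = 2.91 m.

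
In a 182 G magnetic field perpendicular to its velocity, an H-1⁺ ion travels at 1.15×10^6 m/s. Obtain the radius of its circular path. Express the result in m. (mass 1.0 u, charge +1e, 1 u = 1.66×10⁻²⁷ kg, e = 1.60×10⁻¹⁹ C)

The magnetic force provides the centripetal force: qvB = mv²/r, so r = mv/(qB).
r = (1.66×10^-27 kg)(1.15×10^6 m/s) / [(1×1.60×10^-19 C)(0.0182 T)] = 0.656 m.

r ≈ 0.656 m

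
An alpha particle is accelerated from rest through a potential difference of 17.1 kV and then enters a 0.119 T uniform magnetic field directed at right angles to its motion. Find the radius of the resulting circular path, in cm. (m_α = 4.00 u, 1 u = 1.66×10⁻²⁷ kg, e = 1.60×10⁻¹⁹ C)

r ≈ 22.4 cm

The kinetic energy gained is K = qV = (2×1.60×10^-19)(1.71×10^4) = 5.47×10^-15 J.
v = √(2K/m) = 1.28×10^6 m/s.
r = mv/(qB) = (6.64×10^-27)(1.28×10^6) / [(2×1.60×10^-19)(0.119)] = 0.224 m.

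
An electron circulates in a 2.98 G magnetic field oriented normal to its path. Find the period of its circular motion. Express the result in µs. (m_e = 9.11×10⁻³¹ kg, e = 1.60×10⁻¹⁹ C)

T ≈ 0.120 µs

The cyclotron period is independent of speed: T = 2πm/(qB).
T = 2π(9.11×10^-31) / [(1×1.60×10^-19)(2.98×10^-4)] = 1.20×10^-7 s.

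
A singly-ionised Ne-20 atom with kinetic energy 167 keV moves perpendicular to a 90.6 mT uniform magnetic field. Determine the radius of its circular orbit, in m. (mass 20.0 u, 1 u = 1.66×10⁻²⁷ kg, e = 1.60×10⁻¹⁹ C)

r ≈ 2.91 m

Convert the energy: K = 167 keV = 2.67×10^-14 J.
v = √(2K/m) = √(2·2.67×10^-14/3.32×10^-26) = 1.27×10^6 m/s.
r = mv/(qB) = (3.32×10^-26)(1.27×10^6) / [(1×1.60×10^-19)(0.0906)] = 2.91 m.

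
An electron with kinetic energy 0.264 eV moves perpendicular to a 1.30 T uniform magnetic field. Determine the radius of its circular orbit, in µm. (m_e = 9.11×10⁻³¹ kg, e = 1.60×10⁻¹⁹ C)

Convert the energy: K = 0.264 eV = 4.22×10^-20 J.
v = √(2K/m) = √(2·4.22×10^-20/9.11×10^-31) = 3.05×10^5 m/s.
r = mv/(qB) = (9.11×10^-31)(3.05×10^5) / [(1×1.60×10^-19)(1.30)] = 1.33×10^-6 m.

r ≈ 1.33 µm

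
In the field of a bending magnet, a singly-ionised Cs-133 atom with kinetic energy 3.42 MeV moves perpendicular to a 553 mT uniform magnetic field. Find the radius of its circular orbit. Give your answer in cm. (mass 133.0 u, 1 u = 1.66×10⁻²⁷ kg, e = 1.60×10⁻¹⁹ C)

r ≈ 556 cm

Convert the energy: K = 3.42 MeV = 5.47×10^-13 J.
v = √(2K/m) = √(2·5.47×10^-13/2.21×10^-25) = 2.23×10^6 m/s.
r = mv/(qB) = (2.21×10^-25)(2.23×10^6) / [(1×1.60×10^-19)(0.553)] = 5.56 m.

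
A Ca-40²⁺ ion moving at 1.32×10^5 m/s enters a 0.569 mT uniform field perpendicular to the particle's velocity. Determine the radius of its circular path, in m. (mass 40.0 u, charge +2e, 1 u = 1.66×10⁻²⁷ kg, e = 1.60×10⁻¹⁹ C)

The magnetic force provides the centripetal force: qvB = mv²/r, so r = mv/(qB).
r = (6.64×10^-26 kg)(1.32×10^5 m/s) / [(2×1.60×10^-19 C)(5.69×10^-4 T)] = 48.1 m.

r ≈ 48.1 m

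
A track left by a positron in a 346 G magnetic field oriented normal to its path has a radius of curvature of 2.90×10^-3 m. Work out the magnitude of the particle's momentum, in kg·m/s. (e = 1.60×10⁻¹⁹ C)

p ≈ 1.61×10^-23 kg·m/s

Since qvB = mv²/r, the momentum p = mv = qBr.
p = (1×1.60×10^-19)(0.0346)(2.90×10^-3) = 1.61×10^-23 kg·m/s.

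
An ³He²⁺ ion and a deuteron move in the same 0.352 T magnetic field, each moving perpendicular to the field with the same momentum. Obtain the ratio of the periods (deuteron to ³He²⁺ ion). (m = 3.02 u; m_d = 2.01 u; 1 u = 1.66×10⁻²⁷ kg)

ratio ≈ 1.33

T = 2πm/(qB) is independent of speed, so T₂/T₁ = (m₂/q₂)/(m₁/q₁).
T_{deuteron}/T_{³He²⁺ ion} = (3.34×10^-27/1e) / (5.01×10^-27/2e) = 1.33.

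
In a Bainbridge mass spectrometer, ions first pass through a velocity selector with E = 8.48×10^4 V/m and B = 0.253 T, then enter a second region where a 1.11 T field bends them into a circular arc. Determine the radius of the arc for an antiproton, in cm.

The selector passes v = E/B = 8.48×10^4/0.253 = 3.35×10^5 m/s.
In the deflection region, r = mv/(qB₂) = (1.67×10^-27)(3.35×10^5) / [(1×1.60×10^-19)(1.11)] = 3.15×10^-3 m.

r ≈ 0.315 cm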